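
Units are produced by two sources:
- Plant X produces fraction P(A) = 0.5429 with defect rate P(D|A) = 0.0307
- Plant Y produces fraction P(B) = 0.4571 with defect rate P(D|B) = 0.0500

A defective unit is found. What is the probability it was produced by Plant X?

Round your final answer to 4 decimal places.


Let A = from Plant X, D = defective

Given:
- P(A) = 0.5429, P(B) = 0.4571
- P(D|A) = 0.0307, P(D|B) = 0.0500

Step 1: Find P(D)
P(D) = P(D|A)P(A) + P(D|B)P(B)
     = 0.0307 × 0.5429 + 0.0500 × 0.4571
     = 0.01666703 + 0.02285500
     = 0.03952203

Step 2: Apply Bayes' theorem
P(A|D) = P(D|A)P(A) / P(D)
       = 0.01666703 / 0.03952203
       = 0.4217


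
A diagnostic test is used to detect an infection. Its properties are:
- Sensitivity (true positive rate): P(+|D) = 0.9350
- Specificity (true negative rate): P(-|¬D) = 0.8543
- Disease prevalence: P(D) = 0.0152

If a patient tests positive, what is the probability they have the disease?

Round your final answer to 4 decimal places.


Let D = has disease, + = positive test

Given:
- P(D) = 0.0152 (prevalence)
- P(+|D) = 0.9350 (sensitivity)
- P(-|¬D) = 0.8543 (specificity)
- P(+|¬D) = 0.1457 (false positive rate = 1 - specificity)

Step 1: Find P(+)
P(+) = P(+|D)P(D) + P(+|¬D)P(¬D)
     = 0.9350 × 0.0152 + 0.1457 × 0.9848
     = 0.01421200 + 0.14348536
     = 0.15769736

Step 2: Apply Bayes' theorem for P(D|+)
P(D|+) = P(+|D)P(D) / P(+)
       = 0.01421200 / 0.15769736
       = 0.0901


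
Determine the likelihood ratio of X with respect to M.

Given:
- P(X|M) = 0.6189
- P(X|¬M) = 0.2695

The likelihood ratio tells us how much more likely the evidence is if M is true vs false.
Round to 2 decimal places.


Likelihood Ratio (LR) = P(X|M) / P(X|¬M)

LR = 0.6189 / 0.2695
   = 2.30

The evidence is 2.30 times more likely if M is true than if M is false.
Since LR > 1, the evidence supports M over ¬M.


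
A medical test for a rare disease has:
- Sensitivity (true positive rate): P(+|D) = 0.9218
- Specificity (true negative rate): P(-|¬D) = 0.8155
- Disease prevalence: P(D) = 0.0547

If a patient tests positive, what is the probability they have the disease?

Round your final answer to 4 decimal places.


Let D = has disease, + = positive test

Given:
- P(D) = 0.0547 (prevalence)
- P(+|D) = 0.9218 (sensitivity)
- P(-|¬D) = 0.8155 (specificity)
- P(+|¬D) = 0.1845 (false positive rate = 1 - specificity)

Step 1: Find P(+)
P(+) = P(+|D)P(D) + P(+|¬D)P(¬D)
     = 0.9218 × 0.0547 + 0.1845 × 0.9453
     = 0.05042246 + 0.17440785
     = 0.22483031

Step 2: Apply Bayes' theorem for P(D|+)
P(D|+) = P(+|D)P(D) / P(+)
       = 0.05042246 / 0.22483031
       = 0.2243


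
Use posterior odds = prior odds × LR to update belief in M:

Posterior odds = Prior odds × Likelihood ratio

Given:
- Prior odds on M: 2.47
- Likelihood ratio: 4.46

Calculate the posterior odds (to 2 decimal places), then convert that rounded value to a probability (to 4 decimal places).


Step 1: Calculate posterior odds
Posterior odds = Prior odds × LR
               = 2.47 × 4.46
               = 11.02

Step 2: Convert to probability
P(M|E) = Posterior odds / (1 + Posterior odds)
       = 11.02 / (1 + 11.02)
       = 11.02 / 12.02
       = 0.9168

The evidence increased P(M) from 0.7118 to 0.9168.


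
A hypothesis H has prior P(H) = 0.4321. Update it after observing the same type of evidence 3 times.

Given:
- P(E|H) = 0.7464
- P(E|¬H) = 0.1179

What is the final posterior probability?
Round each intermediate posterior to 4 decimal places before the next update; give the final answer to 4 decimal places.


Sequential Bayesian updating:

Initial prior: P(H) = 0.4321

Update 1:
  P(E) = 0.7464 × 0.4321 + 0.1179 × 0.5679 = 0.32251944 + 0.06695541 = 0.38947485
  P(H|E) = 0.32251944 / 0.38947485 = 0.8281

Update 2:
  P(E) = 0.7464 × 0.8281 + 0.1179 × 0.1719 = 0.61809384 + 0.02026701 = 0.63836085
  P(H|E) = 0.61809384 / 0.63836085 = 0.9683

Update 3:
  P(E) = 0.7464 × 0.9683 + 0.1179 × 0.0317 = 0.72273912 + 0.00373743 = 0.72647655
  P(H|E) = 0.72273912 / 0.72647655 = 0.9949

Final posterior: 0.9949


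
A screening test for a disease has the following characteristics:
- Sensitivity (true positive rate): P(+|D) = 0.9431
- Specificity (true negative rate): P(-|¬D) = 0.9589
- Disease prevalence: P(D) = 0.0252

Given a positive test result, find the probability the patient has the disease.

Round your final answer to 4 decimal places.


Let D = has disease, + = positive test

Given:
- P(D) = 0.0252 (prevalence)
- P(+|D) = 0.9431 (sensitivity)
- P(-|¬D) = 0.9589 (specificity)
- P(+|¬D) = 0.0411 (false positive rate = 1 - specificity)

Step 1: Find P(+)
P(+) = P(+|D)P(D) + P(+|¬D)P(¬D)
     = 0.9431 × 0.0252 + 0.0411 × 0.9748
     = 0.02376612 + 0.04006428
     = 0.06383040

Step 2: Apply Bayes' theorem for P(D|+)
P(D|+) = P(+|D)P(D) / P(+)
       = 0.02376612 / 0.06383040
       = 0.3723


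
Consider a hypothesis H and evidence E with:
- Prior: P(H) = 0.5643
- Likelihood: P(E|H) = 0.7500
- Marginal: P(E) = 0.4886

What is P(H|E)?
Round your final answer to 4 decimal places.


Using Bayes' theorem:

P(H|E) = P(E|H) × P(H) / P(E)
       = 0.7500 × 0.5643 / 0.4886
       = 0.42322500 / 0.4886
       = 0.8662

The evidence strengthens our belief in H.
Prior: 0.5643 → Posterior: 0.8662


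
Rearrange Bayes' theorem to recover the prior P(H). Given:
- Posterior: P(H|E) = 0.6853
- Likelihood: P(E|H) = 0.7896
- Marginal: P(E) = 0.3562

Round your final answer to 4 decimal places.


From Bayes' theorem: P(H|E) = P(E|H) × P(H) / P(E)

Rearranging for P(H):
P(H) = P(H|E) × P(E) / P(E|H)
     = 0.6853 × 0.3562 / 0.7896
     = 0.24410386 / 0.7896
     = 0.3091


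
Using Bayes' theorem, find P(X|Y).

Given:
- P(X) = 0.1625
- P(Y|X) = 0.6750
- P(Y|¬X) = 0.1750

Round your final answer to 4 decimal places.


Bayes' theorem: P(X|Y) = P(Y|X) × P(X) / P(Y)

Step 1: Calculate P(Y) using law of total probability
P(Y) = P(Y|X)P(X) + P(Y|¬X)P(¬X)
     = 0.6750 × 0.1625 + 0.1750 × 0.8375
     = 0.10968750 + 0.14656250
     = 0.25625000

Step 2: Apply Bayes' theorem
P(X|Y) = P(Y|X) × P(X) / P(Y)
       = 0.10968750 / 0.25625000
       = 0.4280


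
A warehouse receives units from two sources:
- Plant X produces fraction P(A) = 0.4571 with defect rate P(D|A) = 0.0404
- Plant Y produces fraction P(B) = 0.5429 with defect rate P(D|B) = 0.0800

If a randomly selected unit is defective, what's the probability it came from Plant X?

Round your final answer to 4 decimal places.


Let A = from Plant X, D = defective

Given:
- P(A) = 0.4571, P(B) = 0.5429
- P(D|A) = 0.0404, P(D|B) = 0.0800

Step 1: Find P(D)
P(D) = P(D|A)P(A) + P(D|B)P(B)
     = 0.0404 × 0.4571 + 0.0800 × 0.5429
     = 0.01846684 + 0.04343200
     = 0.06189884

Step 2: Apply Bayes' theorem
P(A|D) = P(D|A)P(A) / P(D)
       = 0.01846684 / 0.06189884
       = 0.2983


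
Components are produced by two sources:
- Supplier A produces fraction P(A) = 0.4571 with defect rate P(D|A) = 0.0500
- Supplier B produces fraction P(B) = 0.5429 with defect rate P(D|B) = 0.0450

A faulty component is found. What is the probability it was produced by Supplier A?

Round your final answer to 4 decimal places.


Let A = from Supplier A, D = faulty

Given:
- P(A) = 0.4571, P(B) = 0.5429
- P(D|A) = 0.0500, P(D|B) = 0.0450

Step 1: Find P(D)
P(D) = P(D|A)P(A) + P(D|B)P(B)
     = 0.0500 × 0.4571 + 0.0450 × 0.5429
     = 0.02285500 + 0.02443050
     = 0.04728550

Step 2: Apply Bayes' theorem
P(A|D) = P(D|A)P(A) / P(D)
       = 0.02285500 / 0.04728550
       = 0.4833


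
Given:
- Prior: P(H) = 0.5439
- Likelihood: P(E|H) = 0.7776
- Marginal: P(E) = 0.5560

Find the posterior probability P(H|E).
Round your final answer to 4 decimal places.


Using Bayes' theorem:

P(H|E) = P(E|H) × P(H) / P(E)
       = 0.7776 × 0.5439 / 0.5560
       = 0.42293664 / 0.5560
       = 0.7607

The evidence strengthens our belief in H.
Prior: 0.5439 → Posterior: 0.7607


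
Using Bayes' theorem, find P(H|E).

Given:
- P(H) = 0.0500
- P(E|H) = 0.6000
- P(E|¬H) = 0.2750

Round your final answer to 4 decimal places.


Bayes' theorem: P(H|E) = P(E|H) × P(H) / P(E)

Step 1: Calculate P(E) using law of total probability
P(E) = P(E|H)P(H) + P(E|¬H)P(¬H)
     = 0.6000 × 0.0500 + 0.2750 × 0.9500
     = 0.03000000 + 0.26125000
     = 0.29125000

Step 2: Apply Bayes' theorem
P(H|E) = P(E|H) × P(H) / P(E)
       = 0.03000000 / 0.29125000
       = 0.1030


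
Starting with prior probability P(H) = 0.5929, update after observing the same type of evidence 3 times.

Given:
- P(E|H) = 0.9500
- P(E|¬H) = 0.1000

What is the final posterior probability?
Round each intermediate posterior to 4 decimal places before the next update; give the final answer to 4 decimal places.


Sequential Bayesian updating:

Initial prior: P(H) = 0.5929

Update 1:
  P(E) = 0.9500 × 0.5929 + 0.1000 × 0.4071 = 0.56325500 + 0.04071000 = 0.60396500
  P(H|E) = 0.56325500 / 0.60396500 = 0.9326

Update 2:
  P(E) = 0.9500 × 0.9326 + 0.1000 × 0.0674 = 0.88597000 + 0.00674000 = 0.89271000
  P(H|E) = 0.88597000 / 0.89271000 = 0.9924

Update 3:
  P(E) = 0.9500 × 0.9924 + 0.1000 × 0.0076 = 0.94278000 + 0.00076000 = 0.94354000
  P(H|E) = 0.94278000 / 0.94354000 = 0.9992

Final posterior: 0.9992


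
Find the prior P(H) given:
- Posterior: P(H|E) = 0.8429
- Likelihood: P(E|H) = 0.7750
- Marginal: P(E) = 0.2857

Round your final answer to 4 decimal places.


From Bayes' theorem: P(H|E) = P(E|H) × P(H) / P(E)

Rearranging for P(H):
P(H) = P(H|E) × P(E) / P(E|H)
     = 0.8429 × 0.2857 / 0.7750
     = 0.24081653 / 0.7750
     = 0.3107


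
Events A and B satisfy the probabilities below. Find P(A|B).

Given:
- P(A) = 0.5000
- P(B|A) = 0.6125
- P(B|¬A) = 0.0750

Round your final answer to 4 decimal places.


Bayes' theorem: P(A|B) = P(B|A) × P(A) / P(B)

Step 1: Calculate P(B) using law of total probability
P(B) = P(B|A)P(A) + P(B|¬A)P(¬A)
     = 0.6125 × 0.5000 + 0.0750 × 0.5000
     = 0.30625000 + 0.03750000
     = 0.34375000

Step 2: Apply Bayes' theorem
P(A|B) = P(B|A) × P(A) / P(B)
       = 0.30625000 / 0.34375000
       = 0.8909


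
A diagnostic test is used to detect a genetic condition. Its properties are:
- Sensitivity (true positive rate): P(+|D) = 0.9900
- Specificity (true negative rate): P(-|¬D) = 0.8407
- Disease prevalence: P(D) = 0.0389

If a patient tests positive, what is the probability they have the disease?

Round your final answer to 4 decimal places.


Let D = has disease, + = positive test

Given:
- P(D) = 0.0389 (prevalence)
- P(+|D) = 0.9900 (sensitivity)
- P(-|¬D) = 0.8407 (specificity)
- P(+|¬D) = 0.1593 (false positive rate = 1 - specificity)

Step 1: Find P(+)
P(+) = P(+|D)P(D) + P(+|¬D)P(¬D)
     = 0.9900 × 0.0389 + 0.1593 × 0.9611
     = 0.03851100 + 0.15310323
     = 0.19161423

Step 2: Apply Bayes' theorem for P(D|+)
P(D|+) = P(+|D)P(D) / P(+)
       = 0.03851100 / 0.19161423
       = 0.2010


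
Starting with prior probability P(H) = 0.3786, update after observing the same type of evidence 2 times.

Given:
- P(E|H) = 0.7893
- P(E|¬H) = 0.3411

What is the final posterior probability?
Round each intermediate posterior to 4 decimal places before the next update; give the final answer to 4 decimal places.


Sequential Bayesian updating:

Initial prior: P(H) = 0.3786

Update 1:
  P(E) = 0.7893 × 0.3786 + 0.3411 × 0.6214 = 0.29882898 + 0.21195954 = 0.51078852
  P(H|E) = 0.29882898 / 0.51078852 = 0.5850

Update 2:
  P(E) = 0.7893 × 0.5850 + 0.3411 × 0.4150 = 0.46174050 + 0.14155650 = 0.60329700
  P(H|E) = 0.46174050 / 0.60329700 = 0.7654

Final posterior: 0.7654


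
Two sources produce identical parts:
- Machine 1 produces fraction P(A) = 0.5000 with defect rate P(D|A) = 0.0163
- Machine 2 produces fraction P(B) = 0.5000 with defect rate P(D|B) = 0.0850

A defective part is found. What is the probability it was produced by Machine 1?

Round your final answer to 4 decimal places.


Let A = from Machine 1, D = defective

Given:
- P(A) = 0.5000, P(B) = 0.5000
- P(D|A) = 0.0163, P(D|B) = 0.0850

Step 1: Find P(D)
P(D) = P(D|A)P(A) + P(D|B)P(B)
     = 0.0163 × 0.5000 + 0.0850 × 0.5000
     = 0.00815000 + 0.04250000
     = 0.05065000

Step 2: Apply Bayes' theorem
P(A|D) = P(D|A)P(A) / P(D)
       = 0.00815000 / 0.05065000
       = 0.1609


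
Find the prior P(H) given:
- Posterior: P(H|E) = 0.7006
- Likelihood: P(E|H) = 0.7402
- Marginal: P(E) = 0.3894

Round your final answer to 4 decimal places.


From Bayes' theorem: P(H|E) = P(E|H) × P(H) / P(E)

Rearranging for P(H):
P(H) = P(H|E) × P(E) / P(E|H)
     = 0.7006 × 0.3894 / 0.7402
     = 0.27281364 / 0.7402
     = 0.3686


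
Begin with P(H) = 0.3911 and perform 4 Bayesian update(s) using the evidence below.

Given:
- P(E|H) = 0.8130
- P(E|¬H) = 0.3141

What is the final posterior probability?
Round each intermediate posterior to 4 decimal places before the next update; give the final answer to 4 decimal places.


Sequential Bayesian updating:

Initial prior: P(H) = 0.3911

Update 1:
  P(E) = 0.8130 × 0.3911 + 0.3141 × 0.6089 = 0.31796430 + 0.19125549 = 0.50921979
  P(H|E) = 0.31796430 / 0.50921979 = 0.6244

Update 2:
  P(E) = 0.8130 × 0.6244 + 0.3141 × 0.3756 = 0.50763720 + 0.11797596 = 0.62561316
  P(H|E) = 0.50763720 / 0.62561316 = 0.8114

Update 3:
  P(E) = 0.8130 × 0.8114 + 0.3141 × 0.1886 = 0.65966820 + 0.05923926 = 0.71890746
  P(H|E) = 0.65966820 / 0.71890746 = 0.9176

Update 4:
  P(E) = 0.8130 × 0.9176 + 0.3141 × 0.0824 = 0.74600880 + 0.02588184 = 0.77189064
  P(H|E) = 0.74600880 / 0.77189064 = 0.9665

Final posterior: 0.9665


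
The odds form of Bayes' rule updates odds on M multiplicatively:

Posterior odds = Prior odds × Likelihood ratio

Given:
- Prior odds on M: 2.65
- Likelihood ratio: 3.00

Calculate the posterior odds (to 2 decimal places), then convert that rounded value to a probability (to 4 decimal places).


Step 1: Calculate posterior odds
Posterior odds = Prior odds × LR
               = 2.65 × 3.00
               = 7.95

Step 2: Convert to probability
P(M|E) = Posterior odds / (1 + Posterior odds)
       = 7.95 / (1 + 7.95)
       = 7.95 / 8.95
       = 0.8883

The evidence increased P(M) from 0.7260 to 0.8883.


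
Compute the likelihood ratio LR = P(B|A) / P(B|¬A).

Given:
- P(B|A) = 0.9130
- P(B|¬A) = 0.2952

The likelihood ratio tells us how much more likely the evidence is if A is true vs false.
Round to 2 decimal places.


Likelihood Ratio (LR) = P(B|A) / P(B|¬A)

LR = 0.9130 / 0.2952
   = 3.09

The evidence is 3.09 times more likely if A is true than if A is false.
Since LR > 1, the evidence supports A over ¬A.


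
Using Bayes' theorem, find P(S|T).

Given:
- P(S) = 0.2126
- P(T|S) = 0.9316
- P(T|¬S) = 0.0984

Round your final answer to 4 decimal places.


Bayes' theorem: P(S|T) = P(T|S) × P(S) / P(T)

Step 1: Calculate P(T) using law of total probability
P(T) = P(T|S)P(S) + P(T|¬S)P(¬S)
     = 0.9316 × 0.2126 + 0.0984 × 0.7874
     = 0.19805816 + 0.07748016
     = 0.27553832

Step 2: Apply Bayes' theorem
P(S|T) = P(T|S) × P(S) / P(T)
       = 0.19805816 / 0.27553832
       = 0.7188


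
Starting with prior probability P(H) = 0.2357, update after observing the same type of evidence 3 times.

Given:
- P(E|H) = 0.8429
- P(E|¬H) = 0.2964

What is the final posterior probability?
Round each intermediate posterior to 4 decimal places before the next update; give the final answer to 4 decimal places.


Sequential Bayesian updating:

Initial prior: P(H) = 0.2357

Update 1:
  P(E) = 0.8429 × 0.2357 + 0.2964 × 0.7643 = 0.19867153 + 0.22653852 = 0.42521005
  P(H|E) = 0.19867153 / 0.42521005 = 0.4672

Update 2:
  P(E) = 0.8429 × 0.4672 + 0.2964 × 0.5328 = 0.39380288 + 0.15792192 = 0.55172480
  P(H|E) = 0.39380288 / 0.55172480 = 0.7138

Update 3:
  P(E) = 0.8429 × 0.7138 + 0.2964 × 0.2862 = 0.60166202 + 0.08482968 = 0.68649170
  P(H|E) = 0.60166202 / 0.68649170 = 0.8764

Final posterior: 0.8764


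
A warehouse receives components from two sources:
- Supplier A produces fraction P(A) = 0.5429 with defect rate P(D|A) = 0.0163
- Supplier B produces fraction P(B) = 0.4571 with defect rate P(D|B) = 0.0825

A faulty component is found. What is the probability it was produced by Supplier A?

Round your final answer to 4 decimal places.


Let A = from Supplier A, D = faulty

Given:
- P(A) = 0.5429, P(B) = 0.4571
- P(D|A) = 0.0163, P(D|B) = 0.0825

Step 1: Find P(D)
P(D) = P(D|A)P(A) + P(D|B)P(B)
     = 0.0163 × 0.5429 + 0.0825 × 0.4571
     = 0.00884927 + 0.03771075
     = 0.04656002

Step 2: Apply Bayes' theorem
P(A|D) = P(D|A)P(A) / P(D)
       = 0.00884927 / 0.04656002
       = 0.1901


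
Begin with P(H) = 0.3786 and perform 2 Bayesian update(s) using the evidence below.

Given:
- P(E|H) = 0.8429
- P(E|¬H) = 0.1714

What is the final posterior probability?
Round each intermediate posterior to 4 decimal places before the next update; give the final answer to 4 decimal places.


Sequential Bayesian updating:

Initial prior: P(H) = 0.3786

Update 1:
  P(E) = 0.8429 × 0.3786 + 0.1714 × 0.6214 = 0.31912194 + 0.10650796 = 0.42562990
  P(H|E) = 0.31912194 / 0.42562990 = 0.7498

Update 2:
  P(E) = 0.8429 × 0.7498 + 0.1714 × 0.2502 = 0.63200642 + 0.04288428 = 0.67489070
  P(H|E) = 0.63200642 / 0.67489070 = 0.9365

Final posterior: 0.9365


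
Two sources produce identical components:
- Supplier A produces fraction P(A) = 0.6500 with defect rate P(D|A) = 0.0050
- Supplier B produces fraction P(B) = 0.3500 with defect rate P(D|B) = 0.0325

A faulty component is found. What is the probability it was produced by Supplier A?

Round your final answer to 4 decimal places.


Let A = from Supplier A, D = faulty

Given:
- P(A) = 0.6500, P(B) = 0.3500
- P(D|A) = 0.0050, P(D|B) = 0.0325

Step 1: Find P(D)
P(D) = P(D|A)P(A) + P(D|B)P(B)
     = 0.0050 × 0.6500 + 0.0325 × 0.3500
     = 0.00325000 + 0.01137500
     = 0.01462500

Step 2: Apply Bayes' theorem
P(A|D) = P(D|A)P(A) / P(D)
       = 0.00325000 / 0.01462500
       = 0.2222


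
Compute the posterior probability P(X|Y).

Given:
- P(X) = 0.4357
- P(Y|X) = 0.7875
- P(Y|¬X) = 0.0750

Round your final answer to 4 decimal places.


Bayes' theorem: P(X|Y) = P(Y|X) × P(X) / P(Y)

Step 1: Calculate P(Y) using law of total probability
P(Y) = P(Y|X)P(X) + P(Y|¬X)P(¬X)
     = 0.7875 × 0.4357 + 0.0750 × 0.5643
     = 0.34311375 + 0.04232250
     = 0.38543625

Step 2: Apply Bayes' theorem
P(X|Y) = P(Y|X) × P(X) / P(Y)
       = 0.34311375 / 0.38543625
       = 0.8902


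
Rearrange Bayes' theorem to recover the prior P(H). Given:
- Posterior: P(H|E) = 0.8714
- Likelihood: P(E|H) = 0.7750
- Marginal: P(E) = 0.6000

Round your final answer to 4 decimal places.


From Bayes' theorem: P(H|E) = P(E|H) × P(H) / P(E)

Rearranging for P(H):
P(H) = P(H|E) × P(E) / P(E|H)
     = 0.8714 × 0.6000 / 0.7750
     = 0.52284000 / 0.7750
     = 0.6746


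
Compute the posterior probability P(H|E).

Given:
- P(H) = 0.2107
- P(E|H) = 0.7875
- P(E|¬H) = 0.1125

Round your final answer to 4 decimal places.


Bayes' theorem: P(H|E) = P(E|H) × P(H) / P(E)

Step 1: Calculate P(E) using law of total probability
P(E) = P(E|H)P(H) + P(E|¬H)P(¬H)
     = 0.7875 × 0.2107 + 0.1125 × 0.7893
     = 0.16592625 + 0.08879625
     = 0.25472250

Step 2: Apply Bayes' theorem
P(H|E) = P(E|H) × P(H) / P(E)
       = 0.16592625 / 0.25472250
       = 0.6514


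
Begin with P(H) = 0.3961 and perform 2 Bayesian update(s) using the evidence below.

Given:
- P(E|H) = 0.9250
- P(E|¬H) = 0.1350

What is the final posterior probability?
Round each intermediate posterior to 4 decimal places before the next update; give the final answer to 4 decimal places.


Sequential Bayesian updating:

Initial prior: P(H) = 0.3961

Update 1:
  P(E) = 0.9250 × 0.3961 + 0.1350 × 0.6039 = 0.36639250 + 0.08152650 = 0.44791900
  P(H|E) = 0.36639250 / 0.44791900 = 0.8180

Update 2:
  P(E) = 0.9250 × 0.8180 + 0.1350 × 0.1820 = 0.75665000 + 0.02457000 = 0.78122000
  P(H|E) = 0.75665000 / 0.78122000 = 0.9685

Final posterior: 0.9685


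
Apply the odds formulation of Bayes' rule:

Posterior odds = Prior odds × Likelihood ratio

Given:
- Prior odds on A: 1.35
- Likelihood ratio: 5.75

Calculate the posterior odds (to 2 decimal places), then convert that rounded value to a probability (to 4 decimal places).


Step 1: Calculate posterior odds
Posterior odds = Prior odds × LR
               = 1.35 × 5.75
               = 7.76

Step 2: Convert to probability
P(A|E) = Posterior odds / (1 + Posterior odds)
       = 7.76 / (1 + 7.76)
       = 7.76 / 8.76
       = 0.8858

The evidence increased P(A) from 0.5745 to 0.8858.


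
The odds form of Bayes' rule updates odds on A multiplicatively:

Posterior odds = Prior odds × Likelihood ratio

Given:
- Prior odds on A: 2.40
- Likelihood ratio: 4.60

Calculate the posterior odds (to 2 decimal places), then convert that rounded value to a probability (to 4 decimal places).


Step 1: Calculate posterior odds
Posterior odds = Prior odds × LR
               = 2.40 × 4.60
               = 11.04

Step 2: Convert to probability
P(A|E) = Posterior odds / (1 + Posterior odds)
       = 11.04 / (1 + 11.04)
       = 11.04 / 12.04
       = 0.9169

The evidence increased P(A) from 0.7059 to 0.9169.


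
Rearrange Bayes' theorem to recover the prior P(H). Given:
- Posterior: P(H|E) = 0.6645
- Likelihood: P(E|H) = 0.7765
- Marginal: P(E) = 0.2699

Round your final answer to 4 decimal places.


From Bayes' theorem: P(H|E) = P(E|H) × P(H) / P(E)

Rearranging for P(H):
P(H) = P(H|E) × P(E) / P(E|H)
     = 0.6645 × 0.2699 / 0.7765
     = 0.17934855 / 0.7765
     = 0.2310


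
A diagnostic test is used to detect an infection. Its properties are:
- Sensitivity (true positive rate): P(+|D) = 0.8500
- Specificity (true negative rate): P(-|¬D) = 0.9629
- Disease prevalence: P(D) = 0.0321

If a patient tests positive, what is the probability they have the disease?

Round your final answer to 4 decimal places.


Let D = has disease, + = positive test

Given:
- P(D) = 0.0321 (prevalence)
- P(+|D) = 0.8500 (sensitivity)
- P(-|¬D) = 0.9629 (specificity)
- P(+|¬D) = 0.0371 (false positive rate = 1 - specificity)

Step 1: Find P(+)
P(+) = P(+|D)P(D) + P(+|¬D)P(¬D)
     = 0.8500 × 0.0321 + 0.0371 × 0.9679
     = 0.02728500 + 0.03590909
     = 0.06319409

Step 2: Apply Bayes' theorem for P(D|+)
P(D|+) = P(+|D)P(D) / P(+)
       = 0.02728500 / 0.06319409
       = 0.4318


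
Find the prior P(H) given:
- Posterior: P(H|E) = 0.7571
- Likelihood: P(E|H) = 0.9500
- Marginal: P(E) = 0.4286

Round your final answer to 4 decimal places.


From Bayes' theorem: P(H|E) = P(E|H) × P(H) / P(E)

Rearranging for P(H):
P(H) = P(H|E) × P(E) / P(E|H)
     = 0.7571 × 0.4286 / 0.9500
     = 0.32449306 / 0.9500
     = 0.3416


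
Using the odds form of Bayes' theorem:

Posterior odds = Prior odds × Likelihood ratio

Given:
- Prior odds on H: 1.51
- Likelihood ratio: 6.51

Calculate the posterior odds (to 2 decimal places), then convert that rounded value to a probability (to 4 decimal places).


Step 1: Calculate posterior odds
Posterior odds = Prior odds × LR
               = 1.51 × 6.51
               = 9.83

Step 2: Convert to probability
P(H|E) = Posterior odds / (1 + Posterior odds)
       = 9.83 / (1 + 9.83)
       = 9.83 / 10.83
       = 0.9077

The evidence increased P(H) from 0.6016 to 0.9077.


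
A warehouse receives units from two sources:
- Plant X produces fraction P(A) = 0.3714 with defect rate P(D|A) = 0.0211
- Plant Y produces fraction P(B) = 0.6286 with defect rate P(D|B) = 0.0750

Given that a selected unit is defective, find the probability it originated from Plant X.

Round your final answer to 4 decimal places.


Let A = from Plant X, D = defective

Given:
- P(A) = 0.3714, P(B) = 0.6286
- P(D|A) = 0.0211, P(D|B) = 0.0750

Step 1: Find P(D)
P(D) = P(D|A)P(A) + P(D|B)P(B)
     = 0.0211 × 0.3714 + 0.0750 × 0.6286
     = 0.00783654 + 0.04714500
     = 0.05498154

Step 2: Apply Bayes' theorem
P(A|D) = P(D|A)P(A) / P(D)
       = 0.00783654 / 0.05498154
       = 0.1425


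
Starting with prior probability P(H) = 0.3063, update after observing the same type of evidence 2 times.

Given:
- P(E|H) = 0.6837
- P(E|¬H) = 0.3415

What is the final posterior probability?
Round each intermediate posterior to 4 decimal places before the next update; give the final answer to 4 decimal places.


Sequential Bayesian updating:

Initial prior: P(H) = 0.3063

Update 1:
  P(E) = 0.6837 × 0.3063 + 0.3415 × 0.6937 = 0.20941731 + 0.23689855 = 0.44631586
  P(H|E) = 0.20941731 / 0.44631586 = 0.4692

Update 2:
  P(E) = 0.6837 × 0.4692 + 0.3415 × 0.5308 = 0.32079204 + 0.18126820 = 0.50206024
  P(H|E) = 0.32079204 / 0.50206024 = 0.6390

Final posterior: 0.6390


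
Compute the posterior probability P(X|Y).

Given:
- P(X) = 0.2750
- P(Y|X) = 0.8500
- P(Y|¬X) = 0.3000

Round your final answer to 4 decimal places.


Bayes' theorem: P(X|Y) = P(Y|X) × P(X) / P(Y)

Step 1: Calculate P(Y) using law of total probability
P(Y) = P(Y|X)P(X) + P(Y|¬X)P(¬X)
     = 0.8500 × 0.2750 + 0.3000 × 0.7250
     = 0.23375000 + 0.21750000
     = 0.45125000

Step 2: Apply Bayes' theorem
P(X|Y) = P(Y|X) × P(X) / P(Y)
       = 0.23375000 / 0.45125000
       = 0.5180


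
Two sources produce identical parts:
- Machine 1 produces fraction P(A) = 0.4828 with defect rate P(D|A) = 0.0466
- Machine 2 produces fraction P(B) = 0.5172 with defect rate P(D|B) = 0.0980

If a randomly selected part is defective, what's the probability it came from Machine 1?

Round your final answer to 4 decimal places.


Let A = from Machine 1, D = defective

Given:
- P(A) = 0.4828, P(B) = 0.5172
- P(D|A) = 0.0466, P(D|B) = 0.0980

Step 1: Find P(D)
P(D) = P(D|A)P(A) + P(D|B)P(B)
     = 0.0466 × 0.4828 + 0.0980 × 0.5172
     = 0.02249848 + 0.05068560
     = 0.07318408

Step 2: Apply Bayes' theorem
P(A|D) = P(D|A)P(A) / P(D)
       = 0.02249848 / 0.07318408
       = 0.3074


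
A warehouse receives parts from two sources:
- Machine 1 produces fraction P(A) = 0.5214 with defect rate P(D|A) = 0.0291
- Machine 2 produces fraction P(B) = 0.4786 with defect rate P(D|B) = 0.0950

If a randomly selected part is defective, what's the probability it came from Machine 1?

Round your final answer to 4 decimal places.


Let A = from Machine 1, D = defective

Given:
- P(A) = 0.5214, P(B) = 0.4786
- P(D|A) = 0.0291, P(D|B) = 0.0950

Step 1: Find P(D)
P(D) = P(D|A)P(A) + P(D|B)P(B)
     = 0.0291 × 0.5214 + 0.0950 × 0.4786
     = 0.01517274 + 0.04546700
     = 0.06063974

Step 2: Apply Bayes' theorem
P(A|D) = P(D|A)P(A) / P(D)
       = 0.01517274 / 0.06063974
       = 0.2502


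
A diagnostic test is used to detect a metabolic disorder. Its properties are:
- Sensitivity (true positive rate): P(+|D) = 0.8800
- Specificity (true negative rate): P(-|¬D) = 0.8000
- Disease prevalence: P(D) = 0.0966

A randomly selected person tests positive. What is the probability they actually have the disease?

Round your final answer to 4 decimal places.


Let D = has disease, + = positive test

Given:
- P(D) = 0.0966 (prevalence)
- P(+|D) = 0.8800 (sensitivity)
- P(-|¬D) = 0.8000 (specificity)
- P(+|¬D) = 0.2000 (false positive rate = 1 - specificity)

Step 1: Find P(+)
P(+) = P(+|D)P(D) + P(+|¬D)P(¬D)
     = 0.8800 × 0.0966 + 0.2000 × 0.9034
     = 0.08500800 + 0.18068000
     = 0.26568800

Step 2: Apply Bayes' theorem for P(D|+)
P(D|+) = P(+|D)P(D) / P(+)
       = 0.08500800 / 0.26568800
       = 0.3200


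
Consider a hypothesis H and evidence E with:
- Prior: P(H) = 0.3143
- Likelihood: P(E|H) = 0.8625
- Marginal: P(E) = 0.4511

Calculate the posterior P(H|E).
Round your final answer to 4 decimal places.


Using Bayes' theorem:

P(H|E) = P(E|H) × P(H) / P(E)
       = 0.8625 × 0.3143 / 0.4511
       = 0.27108375 / 0.4511
       = 0.6009

The evidence strengthens our belief in H.
Prior: 0.3143 → Posterior: 0.6009


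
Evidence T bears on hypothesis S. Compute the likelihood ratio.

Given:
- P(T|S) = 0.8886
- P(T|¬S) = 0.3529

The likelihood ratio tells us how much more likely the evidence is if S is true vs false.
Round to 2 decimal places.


Likelihood Ratio (LR) = P(T|S) / P(T|¬S)

LR = 0.8886 / 0.3529
   = 2.52

The evidence is 2.52 times more likely if S is true than if S is false.
LR > 1, so observing T raises the odds in favor of S.


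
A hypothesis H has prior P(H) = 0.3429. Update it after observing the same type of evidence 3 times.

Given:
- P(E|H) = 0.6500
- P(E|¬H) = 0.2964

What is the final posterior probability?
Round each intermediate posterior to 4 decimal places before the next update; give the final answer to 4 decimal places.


Sequential Bayesian updating:

Initial prior: P(H) = 0.3429

Update 1:
  P(E) = 0.6500 × 0.3429 + 0.2964 × 0.6571 = 0.22288500 + 0.19476444 = 0.41764944
  P(H|E) = 0.22288500 / 0.41764944 = 0.5337

Update 2:
  P(E) = 0.6500 × 0.5337 + 0.2964 × 0.4663 = 0.34690500 + 0.13821132 = 0.48511632
  P(H|E) = 0.34690500 / 0.48511632 = 0.7151

Update 3:
  P(E) = 0.6500 × 0.7151 + 0.2964 × 0.2849 = 0.46481500 + 0.08444436 = 0.54925936
  P(H|E) = 0.46481500 / 0.54925936 = 0.8463

Final posterior: 0.8463


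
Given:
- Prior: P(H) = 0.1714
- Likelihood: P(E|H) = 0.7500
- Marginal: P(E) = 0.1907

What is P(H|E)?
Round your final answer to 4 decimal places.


Using Bayes' theorem:

P(H|E) = P(E|H) × P(H) / P(E)
       = 0.7500 × 0.1714 / 0.1907
       = 0.12855000 / 0.1907
       = 0.6741

The evidence strengthens our belief in H.
Prior: 0.1714 → Posterior: 0.6741


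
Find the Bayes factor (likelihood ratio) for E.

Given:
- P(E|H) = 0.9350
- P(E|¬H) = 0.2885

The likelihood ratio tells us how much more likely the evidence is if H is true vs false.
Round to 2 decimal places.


Likelihood Ratio (LR) = P(E|H) / P(E|¬H)

LR = 0.9350 / 0.2885
   = 3.24

The evidence is 3.24 times more likely if H is true than if H is false.
LR > 1, so observing E raises the odds in favor of H.


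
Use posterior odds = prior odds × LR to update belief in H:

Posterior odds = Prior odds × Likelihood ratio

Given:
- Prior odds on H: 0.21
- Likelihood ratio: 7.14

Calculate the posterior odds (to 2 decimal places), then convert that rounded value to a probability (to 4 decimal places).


Step 1: Calculate posterior odds
Posterior odds = Prior odds × LR
               = 0.21 × 7.14
               = 1.50

Step 2: Convert to probability
P(H|E) = Posterior odds / (1 + Posterior odds)
       = 1.50 / (1 + 1.50)
       = 1.50 / 2.50
       = 0.6000

The evidence increased P(H) from 0.1736 to 0.6000.


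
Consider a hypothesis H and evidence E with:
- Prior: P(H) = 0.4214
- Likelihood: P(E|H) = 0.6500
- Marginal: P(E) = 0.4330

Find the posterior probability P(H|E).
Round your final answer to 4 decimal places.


Using Bayes' theorem:

P(H|E) = P(E|H) × P(H) / P(E)
       = 0.6500 × 0.4214 / 0.4330
       = 0.27391000 / 0.4330
       = 0.6326

The evidence strengthens our belief in H.
Prior: 0.4214 → Posterior: 0.6326


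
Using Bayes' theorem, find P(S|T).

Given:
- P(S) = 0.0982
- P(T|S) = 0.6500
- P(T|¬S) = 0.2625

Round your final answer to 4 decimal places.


Bayes' theorem: P(S|T) = P(T|S) × P(S) / P(T)

Step 1: Calculate P(T) using law of total probability
P(T) = P(T|S)P(S) + P(T|¬S)P(¬S)
     = 0.6500 × 0.0982 + 0.2625 × 0.9018
     = 0.06383000 + 0.23672250
     = 0.30055250

Step 2: Apply Bayes' theorem
P(S|T) = P(T|S) × P(S) / P(T)
       = 0.06383000 / 0.30055250
       = 0.2124


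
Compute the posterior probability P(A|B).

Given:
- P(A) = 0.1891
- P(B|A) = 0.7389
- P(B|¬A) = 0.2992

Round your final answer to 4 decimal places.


Bayes' theorem: P(A|B) = P(B|A) × P(A) / P(B)

Step 1: Calculate P(B) using law of total probability
P(B) = P(B|A)P(A) + P(B|¬A)P(¬A)
     = 0.7389 × 0.1891 + 0.2992 × 0.8109
     = 0.13972599 + 0.24262128
     = 0.38234727

Step 2: Apply Bayes' theorem
P(A|B) = P(B|A) × P(A) / P(B)
       = 0.13972599 / 0.38234727
       = 0.3654


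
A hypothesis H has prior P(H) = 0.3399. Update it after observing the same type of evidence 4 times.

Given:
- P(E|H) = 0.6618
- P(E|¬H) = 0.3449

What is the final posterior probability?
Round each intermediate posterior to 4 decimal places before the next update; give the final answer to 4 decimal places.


Sequential Bayesian updating:

Initial prior: P(H) = 0.3399

Update 1:
  P(E) = 0.6618 × 0.3399 + 0.3449 × 0.6601 = 0.22494582 + 0.22766849 = 0.45261431
  P(H|E) = 0.22494582 / 0.45261431 = 0.4970

Update 2:
  P(E) = 0.6618 × 0.4970 + 0.3449 × 0.5030 = 0.32891460 + 0.17348470 = 0.50239930
  P(H|E) = 0.32891460 / 0.50239930 = 0.6547

Update 3:
  P(E) = 0.6618 × 0.6547 + 0.3449 × 0.3453 = 0.43328046 + 0.11909397 = 0.55237443
  P(H|E) = 0.43328046 / 0.55237443 = 0.7844

Update 4:
  P(E) = 0.6618 × 0.7844 + 0.3449 × 0.2156 = 0.51911592 + 0.07436044 = 0.59347636
  P(H|E) = 0.51911592 / 0.59347636 = 0.8747

Final posterior: 0.8747


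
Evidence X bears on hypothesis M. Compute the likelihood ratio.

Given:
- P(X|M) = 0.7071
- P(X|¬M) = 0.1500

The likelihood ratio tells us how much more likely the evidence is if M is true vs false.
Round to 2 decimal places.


Likelihood Ratio (LR) = P(X|M) / P(X|¬M)

LR = 0.7071 / 0.1500
   = 4.71

The evidence is 4.71 times more likely if M is true than if M is false.
Because LR exceeds 1, X is evidence for M.


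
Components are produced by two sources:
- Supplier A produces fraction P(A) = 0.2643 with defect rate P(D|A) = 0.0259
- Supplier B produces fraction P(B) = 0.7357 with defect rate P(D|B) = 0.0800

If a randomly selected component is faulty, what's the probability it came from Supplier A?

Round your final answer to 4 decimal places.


Let A = from Supplier A, D = faulty

Given:
- P(A) = 0.2643, P(B) = 0.7357
- P(D|A) = 0.0259, P(D|B) = 0.0800

Step 1: Find P(D)
P(D) = P(D|A)P(A) + P(D|B)P(B)
     = 0.0259 × 0.2643 + 0.0800 × 0.7357
     = 0.00684537 + 0.05885600
     = 0.06570137

Step 2: Apply Bayes' theorem
P(A|D) = P(D|A)P(A) / P(D)
       = 0.00684537 / 0.06570137
       = 0.1042


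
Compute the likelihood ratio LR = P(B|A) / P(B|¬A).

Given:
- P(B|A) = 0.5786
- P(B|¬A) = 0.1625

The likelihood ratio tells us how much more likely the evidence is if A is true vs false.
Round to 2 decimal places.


Likelihood Ratio (LR) = P(B|A) / P(B|¬A)

LR = 0.5786 / 0.1625
   = 3.56

The evidence is 3.56 times more likely if A is true than if A is false.
LR > 1, so observing B raises the odds in favor of A.


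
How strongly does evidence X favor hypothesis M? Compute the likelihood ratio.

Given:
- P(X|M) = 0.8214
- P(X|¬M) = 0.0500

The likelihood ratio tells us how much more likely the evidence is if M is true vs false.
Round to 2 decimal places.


Likelihood Ratio (LR) = P(X|M) / P(X|¬M)

LR = 0.8214 / 0.0500
   = 16.43

The evidence is 16.43 times more likely if M is true than if M is false.
LR > 1, so observing X raises the odds in favor of M.


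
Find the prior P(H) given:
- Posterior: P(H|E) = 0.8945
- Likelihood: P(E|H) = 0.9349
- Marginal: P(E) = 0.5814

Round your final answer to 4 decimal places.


From Bayes' theorem: P(H|E) = P(E|H) × P(H) / P(E)

Rearranging for P(H):
P(H) = P(H|E) × P(E) / P(E|H)
     = 0.8945 × 0.5814 / 0.9349
     = 0.52006230 / 0.9349
     = 0.5563


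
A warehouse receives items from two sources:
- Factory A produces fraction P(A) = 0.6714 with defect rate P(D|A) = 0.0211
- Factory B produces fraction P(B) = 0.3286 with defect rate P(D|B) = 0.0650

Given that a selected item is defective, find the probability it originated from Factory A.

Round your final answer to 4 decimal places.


Let A = from Factory A, D = defective

Given:
- P(A) = 0.6714, P(B) = 0.3286
- P(D|A) = 0.0211, P(D|B) = 0.0650

Step 1: Find P(D)
P(D) = P(D|A)P(A) + P(D|B)P(B)
     = 0.0211 × 0.6714 + 0.0650 × 0.3286
     = 0.01416654 + 0.02135900
     = 0.03552554

Step 2: Apply Bayes' theorem
P(A|D) = P(D|A)P(A) / P(D)
       = 0.01416654 / 0.03552554
       = 0.3988


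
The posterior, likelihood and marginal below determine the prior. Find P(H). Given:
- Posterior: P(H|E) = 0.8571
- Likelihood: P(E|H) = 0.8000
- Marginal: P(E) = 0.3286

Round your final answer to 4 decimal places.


From Bayes' theorem: P(H|E) = P(E|H) × P(H) / P(E)

Rearranging for P(H):
P(H) = P(H|E) × P(E) / P(E|H)
     = 0.8571 × 0.3286 / 0.8000
     = 0.28164306 / 0.8000
     = 0.3521


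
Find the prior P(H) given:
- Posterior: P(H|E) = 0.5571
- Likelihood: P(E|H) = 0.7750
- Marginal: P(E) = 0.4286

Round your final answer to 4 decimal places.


From Bayes' theorem: P(H|E) = P(E|H) × P(H) / P(E)

Rearranging for P(H):
P(H) = P(H|E) × P(E) / P(E|H)
     = 0.5571 × 0.4286 / 0.7750
     = 0.23877306 / 0.7750
     = 0.3081


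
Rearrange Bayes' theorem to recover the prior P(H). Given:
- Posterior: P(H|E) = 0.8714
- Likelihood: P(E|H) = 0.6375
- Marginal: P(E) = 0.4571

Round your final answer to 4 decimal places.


From Bayes' theorem: P(H|E) = P(E|H) × P(H) / P(E)

Rearranging for P(H):
P(H) = P(H|E) × P(E) / P(E|H)
     = 0.8714 × 0.4571 / 0.6375
     = 0.39831694 / 0.6375
     = 0.6248


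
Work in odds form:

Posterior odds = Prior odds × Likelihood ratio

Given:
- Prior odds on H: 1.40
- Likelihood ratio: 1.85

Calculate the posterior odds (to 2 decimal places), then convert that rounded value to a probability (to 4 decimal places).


Step 1: Calculate posterior odds
Posterior odds = Prior odds × LR
               = 1.40 × 1.85
               = 2.59

Step 2: Convert to probability
P(H|E) = Posterior odds / (1 + Posterior odds)
       = 2.59 / (1 + 2.59)
       = 2.59 / 3.59
       = 0.7214

The evidence increased P(H) from 0.5833 to 0.7214.


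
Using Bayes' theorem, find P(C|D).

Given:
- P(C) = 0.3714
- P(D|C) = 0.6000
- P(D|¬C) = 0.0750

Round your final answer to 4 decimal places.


Bayes' theorem: P(C|D) = P(D|C) × P(C) / P(D)

Step 1: Calculate P(D) using law of total probability
P(D) = P(D|C)P(C) + P(D|¬C)P(¬C)
     = 0.6000 × 0.3714 + 0.0750 × 0.6286
     = 0.22284000 + 0.04714500
     = 0.26998500

Step 2: Apply Bayes' theorem
P(C|D) = P(D|C) × P(C) / P(D)
       = 0.22284000 / 0.26998500
       = 0.8254


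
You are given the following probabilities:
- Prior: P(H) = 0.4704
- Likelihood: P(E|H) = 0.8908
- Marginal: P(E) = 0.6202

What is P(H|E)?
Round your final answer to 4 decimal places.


Using Bayes' theorem:

P(H|E) = P(E|H) × P(H) / P(E)
       = 0.8908 × 0.4704 / 0.6202
       = 0.41903232 / 0.6202
       = 0.6756

The evidence strengthens our belief in H.
Prior: 0.4704 → Posterior: 0.6756


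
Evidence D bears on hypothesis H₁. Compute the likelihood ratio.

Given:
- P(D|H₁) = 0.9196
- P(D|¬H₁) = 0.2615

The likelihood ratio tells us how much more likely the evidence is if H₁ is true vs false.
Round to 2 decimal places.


Likelihood Ratio (LR) = P(D|H₁) / P(D|¬H₁)

LR = 0.9196 / 0.2615
   = 3.52

The evidence is 3.52 times more likely if H₁ is true than if H₁ is false.
Since LR > 1, the evidence supports H₁ over ¬H₁.


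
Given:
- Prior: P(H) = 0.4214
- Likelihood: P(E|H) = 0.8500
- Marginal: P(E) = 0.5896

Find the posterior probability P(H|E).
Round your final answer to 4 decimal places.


Using Bayes' theorem:

P(H|E) = P(E|H) × P(H) / P(E)
       = 0.8500 × 0.4214 / 0.5896
       = 0.35819000 / 0.5896
       = 0.6075

The evidence strengthens our belief in H.
Prior: 0.4214 → Posterior: 0.6075


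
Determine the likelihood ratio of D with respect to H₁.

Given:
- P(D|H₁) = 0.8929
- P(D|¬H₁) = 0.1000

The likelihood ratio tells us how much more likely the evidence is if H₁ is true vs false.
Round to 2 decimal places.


Likelihood Ratio (LR) = P(D|H₁) / P(D|¬H₁)

LR = 0.8929 / 0.1000
   = 8.93

The evidence is 8.93 times more likely if H₁ is true than if H₁ is false.
LR > 1, so observing D raises the odds in favor of H₁.


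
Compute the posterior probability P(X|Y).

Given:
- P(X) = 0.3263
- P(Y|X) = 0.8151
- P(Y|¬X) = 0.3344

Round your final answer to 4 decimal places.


Bayes' theorem: P(X|Y) = P(Y|X) × P(X) / P(Y)

Step 1: Calculate P(Y) using law of total probability
P(Y) = P(Y|X)P(X) + P(Y|¬X)P(¬X)
     = 0.8151 × 0.3263 + 0.3344 × 0.6737
     = 0.26596713 + 0.22528528
     = 0.49125241

Step 2: Apply Bayes' theorem
P(X|Y) = P(Y|X) × P(X) / P(Y)
       = 0.26596713 / 0.49125241
       = 0.5414
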